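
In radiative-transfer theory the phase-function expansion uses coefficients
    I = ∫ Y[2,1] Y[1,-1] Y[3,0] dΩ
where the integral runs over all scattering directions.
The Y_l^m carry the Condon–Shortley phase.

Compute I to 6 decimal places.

0.143048

Rules hold: Σm=0, L=6 even, 1≤3≤3.
N = 5·3·7 = 105
Δ = 0!·4!·2!/7! = 1/105
Racah Σ t=0..0: t=0:+1/4 = 1/4
⇒ 3j(2 1 3; 0 0 0)² = 3/35, sgn -1
Racah Σ t=0..0: t=0:+1/12 = 1/12
⇒ 3j(2 1 3; 1 -1 0)² = 1/35, sgn -1
4πI² = N·(3j₀)²·(3jₘ)² = 9/35
I = +1·√(0.257143/4π) = 0.14304817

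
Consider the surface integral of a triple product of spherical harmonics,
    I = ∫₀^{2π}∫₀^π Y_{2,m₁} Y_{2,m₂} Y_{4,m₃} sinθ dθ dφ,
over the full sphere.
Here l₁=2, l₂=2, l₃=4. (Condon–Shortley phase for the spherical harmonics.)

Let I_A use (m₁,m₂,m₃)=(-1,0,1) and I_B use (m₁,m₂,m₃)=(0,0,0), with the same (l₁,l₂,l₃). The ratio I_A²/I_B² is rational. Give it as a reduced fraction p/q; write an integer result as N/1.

5/6

Same 2,2,4: normalisation and zero-m 3j drop out of the ratio.
A: Δ: 0! 4! 4! / 9! → 1/630; sum: t=0:+1/24 = 1/24; 3j²(2 2 4; -1 0 1) = Δ·Π!·Σ² = 1/21  (sign -1)
B: Δ: 0! 4! 4! / 9! → 1/630; sum: t=0:+1/16 = 1/16; 3j²(2 2 4; 0 0 0) = Δ·Π!·Σ² = 2/35  (sign +1)
I_A²/I_B² = (1/21)/(2/35) = 5/6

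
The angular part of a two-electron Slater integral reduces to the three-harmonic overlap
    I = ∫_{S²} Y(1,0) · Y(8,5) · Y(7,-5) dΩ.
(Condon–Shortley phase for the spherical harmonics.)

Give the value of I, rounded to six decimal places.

-0.191081

m-sum 0 ✓  L=16 even ✓  7≤7≤9 ✓
Π(2lᵢ+1) = 3×17×15 = 765
triangle coeff Δ(1,8,7) = 1/2040
Σ_t [1,1]: t=1:−1/25401600 = -1/25401600
(3j)²=8/255 [(1 8 7; 0 0 0)], sign=+1
Σ_t [1,1]: t=1:−1/958003200 = -1/958003200
(3j)²=13/680 [(1 8 7; 0 5 -5)], sign=-1
⇒ 4πI² = 39/85
I = (-1)√(39/85/(4π)) = -0.19108118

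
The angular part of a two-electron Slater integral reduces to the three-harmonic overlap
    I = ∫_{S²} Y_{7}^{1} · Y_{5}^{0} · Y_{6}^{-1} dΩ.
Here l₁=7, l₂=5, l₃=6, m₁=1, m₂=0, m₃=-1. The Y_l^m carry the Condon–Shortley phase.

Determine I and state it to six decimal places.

m-sum 0 ✓  L=18 even ✓  2≤6≤12 ✓
Π(2lᵢ+1) = 15×11×13 = 2145
triangle coeff Δ(7,5,6) = 1/174594420
Σ_t [1,5]: t=1:−1/4147200 t=2:+1/207360 t=3:−1/82944 t=4:+1/207360 t=5:−1/4147200 = -1/345600
(3j)²=420/46189 [(7 5 6; 0 0 0)], sign=-1
Σ_t [1,5]: t=1:−1/2073600 t=2:+1/165888 t=3:−1/103680 t=4:+1/414720 t=5:−1/14515200 = -17/9676800
(3j)²=85/19019 [(7 5 6; 1 0 -1)], sign=+1
⇒ 4πI² = 4500/51623
I = (-1)√(4500/51623/(4π)) = -0.08328748

-0.083287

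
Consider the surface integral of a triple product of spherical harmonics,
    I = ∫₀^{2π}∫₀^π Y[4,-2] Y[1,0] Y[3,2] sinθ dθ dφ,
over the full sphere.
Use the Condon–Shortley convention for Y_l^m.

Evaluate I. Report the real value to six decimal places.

0.213244

Checks pass: Σm=0; 8 even; l₃=3∈[3,5].
(2·4+1)(2·1+1)(2·3+1) = 189
Δ: 2! 6! 0! / 9! → 1/252
sum: t=1:−1/36 = -1/36
3j²(4 1 3; 0 0 0) = Δ·Π!·Σ² = 4/63  (sign +1)
sum: t=1:−1/120 = -1/120
3j²(4 1 3; -2 0 2) = Δ·Π!·Σ² = 1/21  (sign +1)
combine: 4πI² = 189·4/63·1/21 = 4/7
take √, sign +1: I = 0.21324362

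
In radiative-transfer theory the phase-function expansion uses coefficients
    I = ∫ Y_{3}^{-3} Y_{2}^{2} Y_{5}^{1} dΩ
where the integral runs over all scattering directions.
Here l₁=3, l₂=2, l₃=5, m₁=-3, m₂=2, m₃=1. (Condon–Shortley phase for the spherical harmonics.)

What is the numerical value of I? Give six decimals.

-0.023961

Rules hold: Σm=0, L=10 even, 1≤5≤5.
N = 7·5·11 = 385
Δ = 0!·6!·4!/11! = 1/2310
Racah Σ t=0..0: t=0:+1/144 = 1/144
⇒ 3j(3 2 5; 0 0 0)² = 10/231, sgn -1
Racah Σ t=0..0: t=0:+1/17280 = 1/17280
⇒ 3j(3 2 5; -3 2 1)² = 1/2310, sgn +1
4πI² = N·(3j₀)²·(3jₘ)² = 5/693
I = -1·√(0.00721501/4π) = -0.02396147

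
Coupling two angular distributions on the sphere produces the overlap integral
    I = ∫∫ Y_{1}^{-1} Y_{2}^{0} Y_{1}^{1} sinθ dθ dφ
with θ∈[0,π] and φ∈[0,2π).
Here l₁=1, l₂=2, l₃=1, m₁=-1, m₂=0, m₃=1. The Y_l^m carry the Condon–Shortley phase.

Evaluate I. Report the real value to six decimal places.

0.126157

Checks pass: Σm=0; 4 even; l₃=1∈[1,3].
(2·1+1)(2·2+1)(2·1+1) = 45
Δ: 2! 0! 2! / 5! → 1/30
sum: t=1:−1/1 = -1/1
3j²(1 2 1; 0 0 0) = Δ·Π!·Σ² = 2/15  (sign +1)
sum: t=2:+1/4 = 1/4
3j²(1 2 1; -1 0 1) = Δ·Π!·Σ² = 1/30  (sign +1)
combine: 4πI² = 45·2/15·1/30 = 1/5
take √, sign +1: I = 0.12615663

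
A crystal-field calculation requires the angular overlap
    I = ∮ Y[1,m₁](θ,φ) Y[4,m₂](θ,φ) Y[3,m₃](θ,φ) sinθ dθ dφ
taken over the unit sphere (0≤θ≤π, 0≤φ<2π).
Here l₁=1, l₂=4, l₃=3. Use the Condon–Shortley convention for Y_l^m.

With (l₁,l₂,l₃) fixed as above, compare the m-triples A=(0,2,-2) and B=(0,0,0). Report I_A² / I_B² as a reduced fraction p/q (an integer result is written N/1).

3/4

Same 1,4,3: normalisation and zero-m 3j drop out of the ratio.
A: Δ: 2! 0! 6! / 9! → 1/252; sum: t=1:−1/120 = -1/120; 3j²(1 4 3; 0 2 -2) = Δ·Π!·Σ² = 1/21  (sign +1)
B: Δ: 2! 0! 6! / 9! → 1/252; sum: t=1:−1/36 = -1/36; 3j²(1 4 3; 0 0 0) = Δ·Π!·Σ² = 4/63  (sign +1)
I_A²/I_B² = (1/21)/(4/63) = 3/4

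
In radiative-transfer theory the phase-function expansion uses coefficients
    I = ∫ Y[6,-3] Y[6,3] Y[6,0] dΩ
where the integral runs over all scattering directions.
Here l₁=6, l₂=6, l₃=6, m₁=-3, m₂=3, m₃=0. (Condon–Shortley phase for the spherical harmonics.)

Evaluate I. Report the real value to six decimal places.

0.123095

Checks pass: Σm=0; 18 even; l₃=6∈[0,12].
(2·6+1)(2·6+1)(2·6+1) = 2197
Δ: 6! 6! 6! / 19! → 1/325909584
sum: t=0:+1/373248000 t=1:−1/1728000 t=2:+1/110592 t=3:−1/46656 t=4:+1/110592 t=5:−1/1728000 t=6:+1/373248000 = -7/1555200
3j²(6 6 6; 0 0 0) = Δ·Π!·Σ² = 400/46189  (sign -1)
sum: t=3:−1/18662400 t=4:+1/691200 t=5:−1/276480 t=6:+1/933120 = -43/37324800
3j²(6 6 6; -3 3 0) = Δ·Π!·Σ² = 1849/184756  (sign -1)
combine: 4πI² = 2197·400/46189·1849/184756 = 2403700/12623809
take √, sign +1: I = 0.12309488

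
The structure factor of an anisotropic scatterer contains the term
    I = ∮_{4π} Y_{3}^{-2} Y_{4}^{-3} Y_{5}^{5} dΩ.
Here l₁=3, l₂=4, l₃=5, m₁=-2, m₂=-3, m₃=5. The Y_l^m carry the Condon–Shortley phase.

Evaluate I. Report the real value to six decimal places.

m-sum 0 ✓  L=12 even ✓  1≤5≤7 ✓
Π(2lᵢ+1) = 7×9×11 = 693
triangle coeff Δ(3,4,5) = 1/180180
Σ_t [0,2]: t=0:+1/576 t=1:−1/144 t=2:+1/576 = -1/288
(3j)²=20/1001 [(3 4 5; 0 0 0)], sign=+1
Σ_t [1,1]: t=1:−1/17280 = -1/17280
(3j)²=35/858 [(3 4 5; -2 -3 5)], sign=-1
⇒ 4πI² = 1050/1859
I = (-1)√(1050/1859/(4π)) = -0.21200691

-0.212007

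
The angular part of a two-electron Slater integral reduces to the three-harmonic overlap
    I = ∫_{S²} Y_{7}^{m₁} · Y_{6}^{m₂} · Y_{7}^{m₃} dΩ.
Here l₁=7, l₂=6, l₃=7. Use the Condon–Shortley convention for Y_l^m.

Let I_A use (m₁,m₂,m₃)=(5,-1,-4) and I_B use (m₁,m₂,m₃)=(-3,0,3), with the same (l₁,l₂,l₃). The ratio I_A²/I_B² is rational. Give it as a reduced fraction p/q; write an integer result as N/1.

l's match ⇒ only the (l;m) 3-j factors differ between A and B.
A: triangle coeff Δ(7,6,7) = 1/2444321880; Σ_t [0,2]: t=0:+1/124416000 t=1:−1/29030400 t=2:+1/69672960 = -1/82944000; (3j)²=693/83980 [(7 6 7; 5 -1 -4)], sign=+1
B: triangle coeff Δ(7,6,7) = 1/2444321880; Σ_t [2,6]: t=2:+1/92897280 t=3:−1/6531840 t=4:+1/3317760 t=5:−1/10368000 t=6:+1/298598400 = 197/2985984000; (3j)²=38809/5542680 [(7 6 7; -3 0 3)], sign=+1
I_A²/I_B² = (693/83980)/(38809/5542680) = 45738/38809

45738/38809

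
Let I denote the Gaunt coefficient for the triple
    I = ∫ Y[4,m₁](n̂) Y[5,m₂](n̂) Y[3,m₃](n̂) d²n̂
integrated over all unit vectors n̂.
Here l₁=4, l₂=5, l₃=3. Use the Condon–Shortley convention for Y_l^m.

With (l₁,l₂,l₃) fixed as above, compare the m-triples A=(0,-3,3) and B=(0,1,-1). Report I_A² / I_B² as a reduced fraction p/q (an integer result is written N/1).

Same 4,5,3: normalisation and zero-m 3j drop out of the ratio.
A: Δ: 6! 2! 4! / 13! → 1/180180; sum: t=2:+1/2304 = 1/2304; 3j²(4 5 3; 0 -3 3) = Δ·Π!·Σ² = 5/143  (sign +1)
B: Δ: 6! 2! 4! / 13! → 1/180180; sum: t=2:+1/2304 t=3:−1/216 t=4:+1/384 = -11/6912; 3j²(4 5 3; 0 1 -1) = Δ·Π!·Σ² = 11/1638  (sign -1)
I_A²/I_B² = (5/143)/(11/1638) = 630/121

630/121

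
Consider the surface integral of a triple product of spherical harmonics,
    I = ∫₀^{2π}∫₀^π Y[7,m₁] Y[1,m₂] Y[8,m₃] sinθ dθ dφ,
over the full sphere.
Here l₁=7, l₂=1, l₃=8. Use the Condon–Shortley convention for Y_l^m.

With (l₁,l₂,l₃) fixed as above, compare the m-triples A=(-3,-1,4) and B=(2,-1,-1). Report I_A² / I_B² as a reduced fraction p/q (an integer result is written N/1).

22/7

Shared (l₁,l₂,l₃)=(7,1,8): N and (l;000)² cancel in I_A²/I_B².
A: Δ = 0!·14!·2!/17! = 1/2040; Racah Σ t=0..0: t=0:+1/174182400 = 1/174182400; ⇒ 3j(7 1 8; -3 -1 4)² = 11/340, sgn +1
B: Δ = 0!·14!·2!/17! = 1/2040; Racah Σ t=0..0: t=0:+1/87091200 = 1/87091200; ⇒ 3j(7 1 8; 2 -1 -1)² = 7/680, sgn -1
I_A²/I_B² = (11/340)/(7/680) = 22/7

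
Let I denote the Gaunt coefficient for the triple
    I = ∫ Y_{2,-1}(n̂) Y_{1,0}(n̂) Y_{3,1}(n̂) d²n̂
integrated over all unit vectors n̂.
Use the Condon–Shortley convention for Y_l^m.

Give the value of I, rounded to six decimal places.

Checks pass: Σm=0; 6 even; l₃=3∈[1,3].
(2·2+1)(2·1+1)(2·3+1) = 105
Δ: 0! 4! 2! / 7! → 1/105
sum: t=0:+1/4 = 1/4
3j²(2 1 3; 0 0 0) = Δ·Π!·Σ² = 3/35  (sign -1)
sum: t=0:+1/6 = 1/6
3j²(2 1 3; -1 0 1) = Δ·Π!·Σ² = 8/105  (sign +1)
combine: 4πI² = 105·3/35·8/105 = 24/35
take √, sign -1: I = -0.23359668

-0.233597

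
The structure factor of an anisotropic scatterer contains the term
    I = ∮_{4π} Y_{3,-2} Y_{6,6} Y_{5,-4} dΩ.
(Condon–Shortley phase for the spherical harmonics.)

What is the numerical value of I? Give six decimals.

m-sum 0 ✓  L=14 even ✓  3≤5≤9 ✓
Π(2lᵢ+1) = 7×13×11 = 1001
triangle coeff Δ(3,6,5) = 1/675675
Σ_t [1,3]: t=1:−1/8640 t=2:+1/2304 t=3:−1/8640 = 7/34560
(3j)²=7/429 [(3 6 5; 0 0 0)], sign=-1
Σ_t [4,4]: t=4:+1/967680 = 1/967680
(3j)²=3/91 [(3 6 5; -2 6 -4)], sign=-1
⇒ 4πI² = 7/13
I = (+1)√(7/13/(4π)) = 0.20700098

0.207001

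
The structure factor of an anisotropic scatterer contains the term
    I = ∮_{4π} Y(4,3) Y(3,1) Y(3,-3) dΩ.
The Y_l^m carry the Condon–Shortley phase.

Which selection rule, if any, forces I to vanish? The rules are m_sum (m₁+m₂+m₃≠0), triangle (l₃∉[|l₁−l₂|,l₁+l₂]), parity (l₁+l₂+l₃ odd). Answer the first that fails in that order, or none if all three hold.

m_sum

Σmᵢ = 1  ✗
l₃∈[|l₁−l₂|,l₁+l₂]=[1,7], have l₃=3
Σlᵢ = 10 ⇒ even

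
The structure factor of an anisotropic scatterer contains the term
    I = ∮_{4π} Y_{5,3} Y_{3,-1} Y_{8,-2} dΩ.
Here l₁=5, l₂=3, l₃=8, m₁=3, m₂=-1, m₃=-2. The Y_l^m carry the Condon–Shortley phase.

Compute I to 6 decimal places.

Checks pass: Σm=0; 16 even; l₃=8∈[2,8].
(2·5+1)(2·3+1)(2·8+1) = 1309
Δ: 0! 10! 6! / 17! → 1/136136
sum: t=0:+1/518400 = 1/518400
3j²(5 3 8; 0 0 0) = Δ·Π!·Σ² = 56/2431  (sign +1)
sum: t=0:+1/3870720 = 1/3870720
3j²(5 3 8; 3 -1 -2) = Δ·Π!·Σ² = 675/136136  (sign +1)
combine: 4πI² = 1309·56/2431·675/136136 = 4725/31603
take √, sign +1: I = 0.10907666

0.109077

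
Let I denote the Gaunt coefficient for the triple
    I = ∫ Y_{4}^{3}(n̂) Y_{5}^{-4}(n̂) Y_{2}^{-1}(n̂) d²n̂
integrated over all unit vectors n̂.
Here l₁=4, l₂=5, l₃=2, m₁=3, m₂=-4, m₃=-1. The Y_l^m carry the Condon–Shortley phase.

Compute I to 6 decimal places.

0.000000

3 − 4 − 1 = -2 ≠ 0: azimuthal integral kills it; I = 0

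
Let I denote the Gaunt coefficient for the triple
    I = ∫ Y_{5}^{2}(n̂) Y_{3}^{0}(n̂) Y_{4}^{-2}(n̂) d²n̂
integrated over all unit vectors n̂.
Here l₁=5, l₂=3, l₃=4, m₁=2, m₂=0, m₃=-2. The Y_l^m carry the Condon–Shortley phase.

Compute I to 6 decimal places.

Rules hold: Σm=0, L=12 even, 2≤4≤8.
N = 11·7·9 = 693
Δ = 4!·6!·2!/13! = 1/180180
Racah Σ t=1..3: t=1:−1/576 t=2:+1/144 t=3:−1/576 = 1/288
⇒ 3j(5 3 4; 0 0 0)² = 20/1001, sgn +1
Racah Σ t=1..3: t=1:−1/576 t=2:+1/480 t=3:−1/8640 = 1/4320
⇒ 3j(5 3 4; 2 0 -2)² = 1/2145, sgn +1
4πI² = N·(3j₀)²·(3jₘ)² = 12/1859
I = +1·√(0.00645508/4π) = 0.02266449

0.022664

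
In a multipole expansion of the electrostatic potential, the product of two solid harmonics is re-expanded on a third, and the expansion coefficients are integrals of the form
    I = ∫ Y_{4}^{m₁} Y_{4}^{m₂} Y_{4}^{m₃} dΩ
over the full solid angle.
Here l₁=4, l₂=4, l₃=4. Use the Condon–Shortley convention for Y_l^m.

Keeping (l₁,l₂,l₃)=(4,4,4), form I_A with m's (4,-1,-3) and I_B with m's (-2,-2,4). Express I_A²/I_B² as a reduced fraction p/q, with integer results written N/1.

Same 4,4,4: normalisation and zero-m 3j drop out of the ratio.
A: Δ: 4! 4! 4! / 13! → 1/450450; sum: t=0:+1/3456 = 1/3456; 3j²(4 4 4; 4 -1 -3) = Δ·Π!·Σ² = 35/1287  (sign -1)
B: Δ: 4! 4! 4! / 13! → 1/450450; sum: t=2:+1/2304 = 1/2304; 3j²(4 4 4; -2 -2 4) = Δ·Π!·Σ² = 5/143  (sign +1)
I_A²/I_B² = (35/1287)/(5/143) = 7/9

7/9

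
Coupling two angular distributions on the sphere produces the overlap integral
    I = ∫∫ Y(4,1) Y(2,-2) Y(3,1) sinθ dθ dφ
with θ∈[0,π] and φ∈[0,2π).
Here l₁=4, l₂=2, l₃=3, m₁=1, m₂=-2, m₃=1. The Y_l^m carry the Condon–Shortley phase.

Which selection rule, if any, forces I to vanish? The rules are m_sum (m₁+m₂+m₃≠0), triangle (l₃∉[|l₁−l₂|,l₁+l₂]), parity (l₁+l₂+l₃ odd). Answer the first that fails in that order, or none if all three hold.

Σmᵢ = 0  ✓
l₃∈[|l₁−l₂|,l₁+l₂]=[2,6], have l₃=3  ✓
Σlᵢ = 9 ⇒ odd  ✗

parity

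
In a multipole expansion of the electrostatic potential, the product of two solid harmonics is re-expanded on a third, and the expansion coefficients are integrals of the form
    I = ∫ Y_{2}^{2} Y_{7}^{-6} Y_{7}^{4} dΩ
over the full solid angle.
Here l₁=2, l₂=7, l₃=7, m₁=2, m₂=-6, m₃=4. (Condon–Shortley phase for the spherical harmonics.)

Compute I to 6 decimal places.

-0.106948

Rules hold: Σm=0, L=16 even, 5≤7≤9.
N = 5·15·15 = 1125
Δ = 2!·2!·12!/17! = 1/185640
Racah Σ t=0..2: t=0:+1/2419200 t=1:−1/518400 t=2:+1/2419200 = -1/907200
⇒ 3j(2 7 7; 0 0 0)² = 56/3315, sgn +1
Racah Σ t=0..0: t=0:+1/159667200 = 1/159667200
⇒ 3j(2 7 7; 2 -6 4)² = 9/1190, sgn -1
4πI² = N·(3j₀)²·(3jₘ)² = 540/3757
I = -1·√(0.143732/4π) = -0.10694768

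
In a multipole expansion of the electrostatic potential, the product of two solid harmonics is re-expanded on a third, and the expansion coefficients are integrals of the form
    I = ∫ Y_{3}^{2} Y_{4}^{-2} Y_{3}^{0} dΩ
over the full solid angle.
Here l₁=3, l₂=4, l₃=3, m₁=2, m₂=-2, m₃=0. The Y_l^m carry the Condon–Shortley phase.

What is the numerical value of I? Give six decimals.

-0.044418

Rules hold: Σm=0, L=10 even, 1≤3≤7.
N = 7·9·7 = 441
Δ = 4!·2!·4!/11! = 1/34650
Racah Σ t=1..3: t=1:−1/72 t=2:+1/16 t=3:−1/72 = 5/144
⇒ 3j(3 4 3; 0 0 0)² = 2/77, sgn -1
Racah Σ t=0..1: t=0:+1/96 t=1:−1/72 = -1/288
⇒ 3j(3 4 3; 2 -2 0)² = 1/462, sgn +1
4πI² = N·(3j₀)²·(3jₘ)² = 3/121
I = -1·√(0.0247934/4π) = -0.04441841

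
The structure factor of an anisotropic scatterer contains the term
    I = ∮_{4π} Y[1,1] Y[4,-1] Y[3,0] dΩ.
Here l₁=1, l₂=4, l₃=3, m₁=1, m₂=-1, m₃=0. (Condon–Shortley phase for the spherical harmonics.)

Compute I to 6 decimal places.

-0.194664

m-sum 0 ✓  L=8 even ✓  3≤3≤5 ✓
Π(2lᵢ+1) = 3×9×7 = 189
triangle coeff Δ(1,4,3) = 1/252
Σ_t [1,1]: t=1:−1/36 = -1/36
(3j)²=4/63 [(1 4 3; 0 0 0)], sign=+1
Σ_t [0,0]: t=0:+1/72 = 1/72
(3j)²=5/126 [(1 4 3; 1 -1 0)], sign=-1
⇒ 4πI² = 10/21
I = (-1)√(10/21/(4π)) = -0.19466390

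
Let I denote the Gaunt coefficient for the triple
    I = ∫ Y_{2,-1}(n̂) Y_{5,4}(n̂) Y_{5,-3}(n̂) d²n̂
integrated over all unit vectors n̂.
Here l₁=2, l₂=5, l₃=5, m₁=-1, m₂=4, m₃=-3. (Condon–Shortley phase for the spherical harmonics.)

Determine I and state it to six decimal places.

0.196098

Checks pass: Σm=0; 12 even; l₃=5∈[3,7].
(2·2+1)(2·5+1)(2·5+1) = 605
Δ: 2! 2! 8! / 13! → 1/38610
sum: t=0:+1/2880 t=1:−1/576 t=2:+1/2880 = -1/960
3j²(2 5 5; 0 0 0) = Δ·Π!·Σ² = 10/429  (sign +1)
sum: t=1:−1/80640 t=2:+1/10080 = 1/11520
3j²(2 5 5; -1 4 -3) = Δ·Π!·Σ² = 49/1430  (sign +1)
combine: 4πI² = 605·10/429·49/1430 = 245/507
take √, sign +1: I = 0.19609844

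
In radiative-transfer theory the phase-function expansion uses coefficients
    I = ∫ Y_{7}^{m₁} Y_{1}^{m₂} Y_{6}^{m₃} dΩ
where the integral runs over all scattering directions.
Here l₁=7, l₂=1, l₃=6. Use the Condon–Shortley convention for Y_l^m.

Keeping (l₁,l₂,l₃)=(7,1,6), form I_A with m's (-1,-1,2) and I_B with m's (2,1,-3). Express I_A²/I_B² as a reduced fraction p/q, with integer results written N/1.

l's match ⇒ only the (l;m) 3-j factors differ between A and B.
A: triangle coeff Δ(7,1,6) = 1/1365; Σ_t [0,0]: t=0:+1/1935360 = 1/1935360; (3j)²=1/91 [(7 1 6; -1 -1 2)], sign=+1
B: triangle coeff Δ(7,1,6) = 1/1365; Σ_t [2,2]: t=2:+1/4354560 = 1/4354560; (3j)²=2/273 [(7 1 6; 2 1 -3)], sign=-1
I_A²/I_B² = (1/91)/(2/273) = 3/2

3/2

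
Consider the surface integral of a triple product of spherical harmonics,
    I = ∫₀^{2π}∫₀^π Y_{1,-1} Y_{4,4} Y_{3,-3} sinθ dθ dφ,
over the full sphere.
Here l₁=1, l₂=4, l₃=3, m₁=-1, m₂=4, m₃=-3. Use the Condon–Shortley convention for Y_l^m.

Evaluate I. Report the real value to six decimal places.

Rules hold: Σm=0, L=8 even, 3≤3≤5.
N = 3·9·7 = 189
Δ = 2!·0!·6!/9! = 1/252
Racah Σ t=1..1: t=1:−1/36 = -1/36
⇒ 3j(1 4 3; 0 0 0)² = 4/63, sgn +1
Racah Σ t=2..2: t=2:+1/1440 = 1/1440
⇒ 3j(1 4 3; -1 4 -3)² = 1/9, sgn +1
4πI² = N·(3j₀)²·(3jₘ)² = 4/3
I = +1·√(1.33333/4π) = 0.32573501

0.325735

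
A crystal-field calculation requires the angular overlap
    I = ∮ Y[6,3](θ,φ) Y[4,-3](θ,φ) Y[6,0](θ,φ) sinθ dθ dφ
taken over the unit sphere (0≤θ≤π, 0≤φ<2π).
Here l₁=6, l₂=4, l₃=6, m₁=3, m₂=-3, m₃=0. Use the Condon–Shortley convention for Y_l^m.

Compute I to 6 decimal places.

Rules hold: Σm=0, L=16 even, 2≤6≤10.
N = 13·9·13 = 1521
Δ = 4!·8!·4!/17! = 1/15315300
Racah Σ t=0..4: t=0:+1/829440 t=1:−1/25920 t=2:+1/9216 t=3:−1/25920 t=4:+1/829440 = 7/207360
⇒ 3j(6 4 6; 0 0 0)² = 28/2431, sgn +1
Racah Σ t=0..1: t=0:+1/103680 t=1:−1/207360 = 1/207360
⇒ 3j(6 4 6; 3 -3 0)² = 21/2431, sgn +1
4πI² = N·(3j₀)²·(3jₘ)² = 5292/34969
I = +1·√(0.151334/4π) = 0.10973960

0.109740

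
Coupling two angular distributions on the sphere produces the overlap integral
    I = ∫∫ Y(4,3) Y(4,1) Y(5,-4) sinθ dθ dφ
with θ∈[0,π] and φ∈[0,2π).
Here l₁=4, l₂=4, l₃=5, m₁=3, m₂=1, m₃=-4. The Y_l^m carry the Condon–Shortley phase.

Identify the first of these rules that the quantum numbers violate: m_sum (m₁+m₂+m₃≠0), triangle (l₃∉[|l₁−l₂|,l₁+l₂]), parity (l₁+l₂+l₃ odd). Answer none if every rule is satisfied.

m₁+m₂+m₃ = 3 + 1 − 4 = 0  ✓
triangle: |4−4|=0 ≤ l₃=5 ≤ 4+4=8  ✓
parity: l₁+l₂+l₃ = 13 is odd  ✗

parity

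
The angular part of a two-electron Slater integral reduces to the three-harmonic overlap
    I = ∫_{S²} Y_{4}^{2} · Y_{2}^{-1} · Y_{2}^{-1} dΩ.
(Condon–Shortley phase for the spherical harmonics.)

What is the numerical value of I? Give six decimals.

0.254875

Checks pass: Σm=0; 8 even; l₃=2∈[2,6].
(2·4+1)(2·2+1)(2·2+1) = 225
Δ: 4! 4! 0! / 9! → 1/630
sum: t=2:+1/16 = 1/16
3j²(4 2 2; 0 0 0) = Δ·Π!·Σ² = 2/35  (sign +1)
sum: t=1:−1/36 = -1/36
3j²(4 2 2; 2 -1 -1) = Δ·Π!·Σ² = 4/63  (sign +1)
combine: 4πI² = 225·2/35·4/63 = 40/49
take √, sign +1: I = 0.25487487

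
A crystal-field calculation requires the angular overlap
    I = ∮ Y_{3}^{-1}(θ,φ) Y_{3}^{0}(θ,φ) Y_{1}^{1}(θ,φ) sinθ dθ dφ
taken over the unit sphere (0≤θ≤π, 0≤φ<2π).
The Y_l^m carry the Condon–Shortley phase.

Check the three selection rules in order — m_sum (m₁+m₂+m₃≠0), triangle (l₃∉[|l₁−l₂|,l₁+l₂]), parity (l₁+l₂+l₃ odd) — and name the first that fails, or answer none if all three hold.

parity

Σmᵢ = 0  ✓
l₃∈[|l₁−l₂|,l₁+l₂]=[0,6], have l₃=1  ✓
Σlᵢ = 7 ⇒ odd  ✗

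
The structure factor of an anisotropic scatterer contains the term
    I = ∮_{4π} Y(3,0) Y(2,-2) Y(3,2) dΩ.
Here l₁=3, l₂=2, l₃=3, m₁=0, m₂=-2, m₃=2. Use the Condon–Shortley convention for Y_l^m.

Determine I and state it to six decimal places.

-0.188063

m-sum 0 ✓  L=8 even ✓  1≤3≤5 ✓
Π(2lᵢ+1) = 7×5×7 = 245
triangle coeff Δ(3,2,3) = 1/3780
Σ_t [0,2]: t=0:+1/24 t=1:−1/4 t=2:+1/24 = -1/6
(3j)²=4/105 [(3 2 3; 0 0 0)], sign=+1
Σ_t [0,0]: t=0:+1/24 = 1/24
(3j)²=1/21 [(3 2 3; 0 -2 2)], sign=-1
⇒ 4πI² = 4/9
I = (-1)√(4/9/(4π)) = -0.18806319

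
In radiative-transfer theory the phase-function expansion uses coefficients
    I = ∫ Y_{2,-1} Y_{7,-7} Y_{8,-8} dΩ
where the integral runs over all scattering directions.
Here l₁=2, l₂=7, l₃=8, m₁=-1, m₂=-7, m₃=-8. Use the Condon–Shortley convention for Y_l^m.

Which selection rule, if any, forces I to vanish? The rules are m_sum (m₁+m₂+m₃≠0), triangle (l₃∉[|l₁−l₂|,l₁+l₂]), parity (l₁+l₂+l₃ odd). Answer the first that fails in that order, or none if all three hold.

m₁+m₂+m₃ = -1 − 7 − 8 = -16  ✗
triangle: |2−7|=5 ≤ l₃=8 ≤ 2+7=9
parity: l₁+l₂+l₃ = 17 is odd

m_sum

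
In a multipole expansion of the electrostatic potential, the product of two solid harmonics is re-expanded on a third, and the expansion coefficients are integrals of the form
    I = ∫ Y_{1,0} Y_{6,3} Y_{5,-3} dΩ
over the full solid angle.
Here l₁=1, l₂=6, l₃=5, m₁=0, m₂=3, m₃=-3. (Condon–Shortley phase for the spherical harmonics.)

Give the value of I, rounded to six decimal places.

-0.212310

m-sum 0 ✓  L=12 even ✓  5≤5≤7 ✓
Π(2lᵢ+1) = 3×13×11 = 429
triangle coeff Δ(1,6,5) = 1/858
Σ_t [1,1]: t=1:−1/14400 = -1/14400
(3j)²=6/143 [(1 6 5; 0 0 0)], sign=+1
Σ_t [1,1]: t=1:−1/80640 = -1/80640
(3j)²=9/286 [(1 6 5; 0 3 -3)], sign=-1
⇒ 4πI² = 81/143
I = (-1)√(81/143/(4π)) = -0.21230956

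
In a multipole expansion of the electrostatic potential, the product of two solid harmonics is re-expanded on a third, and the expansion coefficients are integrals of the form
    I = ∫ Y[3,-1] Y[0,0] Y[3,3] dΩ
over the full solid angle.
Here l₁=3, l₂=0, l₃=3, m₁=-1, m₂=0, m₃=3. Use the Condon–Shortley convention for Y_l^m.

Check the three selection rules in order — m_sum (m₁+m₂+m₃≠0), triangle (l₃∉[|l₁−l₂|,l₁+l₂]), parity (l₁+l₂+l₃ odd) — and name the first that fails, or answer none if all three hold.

m_sum

Σmᵢ = 2  ✗
l₃∈[|l₁−l₂|,l₁+l₂]=[3,3], have l₃=3
Σlᵢ = 6 ⇒ even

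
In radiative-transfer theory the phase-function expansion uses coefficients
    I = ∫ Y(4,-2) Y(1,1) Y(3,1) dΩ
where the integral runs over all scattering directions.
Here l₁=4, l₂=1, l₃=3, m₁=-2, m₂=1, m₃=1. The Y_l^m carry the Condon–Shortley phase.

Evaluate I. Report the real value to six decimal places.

Rules hold: Σm=0, L=8 even, 3≤3≤5.
N = 9·3·7 = 189
Δ = 2!·6!·0!/9! = 1/252
Racah Σ t=1..1: t=1:−1/36 = -1/36
⇒ 3j(4 1 3; 0 0 0)² = 4/63, sgn +1
Racah Σ t=2..2: t=2:+1/96 = 1/96
⇒ 3j(4 1 3; -2 1 1)² = 5/84, sgn +1
4πI² = N·(3j₀)²·(3jₘ)² = 5/7
I = +1·√(0.714286/4π) = 0.23841361

0.238414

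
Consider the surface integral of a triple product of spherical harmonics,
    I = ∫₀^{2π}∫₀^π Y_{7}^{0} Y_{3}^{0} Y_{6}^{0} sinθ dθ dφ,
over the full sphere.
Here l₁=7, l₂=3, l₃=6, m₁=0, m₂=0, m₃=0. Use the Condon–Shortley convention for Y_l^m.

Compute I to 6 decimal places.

Rules hold: Σm=0, L=16 even, 4≤6≤10.
N = 15·7·13 = 1365
Δ = 4!·10!·2!/17! = 1/2042040
Racah Σ t=1..3: t=1:−1/207360 t=2:+1/57600 t=3:−1/207360 = 1/129600
⇒ 3j(7 3 6; 0 0 0)² = 168/12155, sgn +1
(m-triple is (0,0,0) — same symbol as above.)
4πI² = N·(3j₀)²·(3jₘ)² = 592704/2272985
I = +1·√(0.26076/4π) = 0.14405081

0.144051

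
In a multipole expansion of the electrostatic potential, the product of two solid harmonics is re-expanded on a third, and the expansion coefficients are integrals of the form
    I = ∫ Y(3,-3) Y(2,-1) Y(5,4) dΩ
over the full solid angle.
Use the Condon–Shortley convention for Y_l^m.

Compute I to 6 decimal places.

0.219610

Checks pass: Σm=0; 10 even; l₃=5∈[1,5].
(2·3+1)(2·2+1)(2·5+1) = 385
Δ: 0! 6! 4! / 11! → 1/2310
sum: t=0:+1/144 = 1/144
3j²(3 2 5; 0 0 0) = Δ·Π!·Σ² = 10/231  (sign -1)
sum: t=0:+1/4320 = 1/4320
3j²(3 2 5; -3 -1 4) = Δ·Π!·Σ² = 2/55  (sign -1)
combine: 4πI² = 385·10/231·2/55 = 20/33
take √, sign +1: I = 0.21961050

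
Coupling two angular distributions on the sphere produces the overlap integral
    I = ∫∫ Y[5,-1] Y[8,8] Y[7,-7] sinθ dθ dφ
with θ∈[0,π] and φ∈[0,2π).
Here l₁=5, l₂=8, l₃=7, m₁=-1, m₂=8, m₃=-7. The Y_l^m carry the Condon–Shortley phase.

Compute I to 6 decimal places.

0.130829

Checks pass: Σm=0; 20 even; l₃=7∈[3,13].
(2·5+1)(2·8+1)(2·7+1) = 2805
Δ: 6! 4! 10! / 21! → 1/814773960
sum: t=1:−1/87091200 t=2:+1/4976640 t=3:−1/2073600 t=4:+1/4976640 t=5:−1/87091200 = -1/9676800
3j²(5 8 7; 0 0 0) = Δ·Π!·Σ² = 360/46189  (sign +1)
sum: t=6:+1/62705664000 = 1/62705664000
3j²(5 8 7; -1 8 -7) = Δ·Π!·Σ² = 143/14535  (sign +1)
combine: 4πI² = 2805·360/46189·143/14535 = 1320/6137
take √, sign +1: I = 0.13082898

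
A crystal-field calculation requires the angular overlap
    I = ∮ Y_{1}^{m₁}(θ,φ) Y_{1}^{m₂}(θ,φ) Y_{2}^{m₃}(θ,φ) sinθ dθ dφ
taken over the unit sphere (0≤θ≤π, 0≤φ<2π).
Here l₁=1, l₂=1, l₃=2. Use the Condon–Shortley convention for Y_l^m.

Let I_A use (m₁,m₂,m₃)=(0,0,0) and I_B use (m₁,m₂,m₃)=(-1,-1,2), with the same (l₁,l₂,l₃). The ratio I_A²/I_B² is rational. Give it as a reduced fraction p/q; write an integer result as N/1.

2/3

Shared (l₁,l₂,l₃)=(1,1,2): N and (l;000)² cancel in I_A²/I_B².
A: Δ = 0!·2!·2!/5! = 1/30; Racah Σ t=0..0: t=0:+1/1 = 1/1; ⇒ 3j(1 1 2; 0 0 0)² = 2/15, sgn +1
B: Δ = 0!·2!·2!/5! = 1/30; Racah Σ t=0..0: t=0:+1/4 = 1/4; ⇒ 3j(1 1 2; -1 -1 2)² = 1/5, sgn +1
I_A²/I_B² = (2/15)/(1/5) = 2/3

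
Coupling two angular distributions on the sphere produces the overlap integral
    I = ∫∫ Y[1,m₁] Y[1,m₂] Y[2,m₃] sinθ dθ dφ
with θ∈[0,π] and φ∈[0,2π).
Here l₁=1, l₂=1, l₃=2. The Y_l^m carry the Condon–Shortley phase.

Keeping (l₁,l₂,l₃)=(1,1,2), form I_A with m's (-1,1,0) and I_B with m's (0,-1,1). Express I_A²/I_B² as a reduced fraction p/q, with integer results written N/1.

1/3

l's match ⇒ only the (l;m) 3-j factors differ between A and B.
A: triangle coeff Δ(1,1,2) = 1/30; Σ_t [0,0]: t=0:+1/4 = 1/4; (3j)²=1/30 [(1 1 2; -1 1 0)], sign=+1
B: triangle coeff Δ(1,1,2) = 1/30; Σ_t [0,0]: t=0:+1/2 = 1/2; (3j)²=1/10 [(1 1 2; 0 -1 1)], sign=-1
I_A²/I_B² = (1/30)/(1/10) = 1/3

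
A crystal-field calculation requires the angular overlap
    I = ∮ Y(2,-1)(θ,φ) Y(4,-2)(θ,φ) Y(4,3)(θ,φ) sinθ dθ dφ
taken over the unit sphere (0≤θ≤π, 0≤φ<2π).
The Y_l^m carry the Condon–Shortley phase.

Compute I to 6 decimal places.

Rules hold: Σm=0, L=10 even, 2≤4≤6.
N = 5·9·9 = 405
Δ = 2!·2!·6!/11! = 1/13860
Racah Σ t=0..2: t=0:+1/192 t=1:−1/36 t=2:+1/192 = -5/288
⇒ 3j(2 4 4; 0 0 0)² = 20/693, sgn -1
Racah Σ t=1..2: t=1:−1/240 t=2:+1/1440 = -1/288
⇒ 3j(2 4 4; -1 -2 3)² = 5/132, sgn +1
4πI² = N·(3j₀)²·(3jₘ)² = 375/847
I = -1·√(0.442739/4π) = -0.18770204

-0.187702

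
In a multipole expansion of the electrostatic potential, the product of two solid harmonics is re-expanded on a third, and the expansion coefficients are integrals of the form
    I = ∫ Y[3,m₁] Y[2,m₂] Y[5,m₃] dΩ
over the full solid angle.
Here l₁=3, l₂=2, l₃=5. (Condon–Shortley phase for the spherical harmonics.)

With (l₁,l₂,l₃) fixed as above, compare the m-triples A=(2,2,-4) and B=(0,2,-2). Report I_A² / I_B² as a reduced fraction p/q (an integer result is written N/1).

l's match ⇒ only the (l;m) 3-j factors differ between A and B.
A: triangle coeff Δ(3,2,5) = 1/2310; Σ_t [0,0]: t=0:+1/2880 = 1/2880; (3j)²=3/55 [(3 2 5; 2 2 -4)], sign=-1
B: triangle coeff Δ(3,2,5) = 1/2310; Σ_t [0,0]: t=0:+1/864 = 1/864; (3j)²=1/66 [(3 2 5; 0 2 -2)], sign=-1
I_A²/I_B² = (3/55)/(1/66) = 18/5

18/5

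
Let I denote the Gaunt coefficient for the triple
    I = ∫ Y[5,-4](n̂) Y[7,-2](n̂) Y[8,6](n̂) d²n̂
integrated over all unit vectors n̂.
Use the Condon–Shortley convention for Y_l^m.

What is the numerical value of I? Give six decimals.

Rules hold: Σm=0, L=20 even, 2≤8≤12.
N = 11·15·17 = 2805
Δ = 4!·6!·10!/21! = 1/814773960
Racah Σ t=0..4: t=0:+1/87091200 t=1:−1/4976640 t=2:+1/2073600 t=3:−1/4976640 t=4:+1/87091200 = 1/9676800
⇒ 3j(5 7 8; 0 0 0)² = 360/46189, sgn +1
Racah Σ t=3..4: t=3:−1/348364800 t=4:+1/1045094400 = -1/522547200
⇒ 3j(5 7 8; -4 -2 6)² = 4/323, sgn -1
4πI² = N·(3j₀)²·(3jₘ)² = 21600/79781
I = -1·√(0.270741/4π) = -0.14678180

-0.146782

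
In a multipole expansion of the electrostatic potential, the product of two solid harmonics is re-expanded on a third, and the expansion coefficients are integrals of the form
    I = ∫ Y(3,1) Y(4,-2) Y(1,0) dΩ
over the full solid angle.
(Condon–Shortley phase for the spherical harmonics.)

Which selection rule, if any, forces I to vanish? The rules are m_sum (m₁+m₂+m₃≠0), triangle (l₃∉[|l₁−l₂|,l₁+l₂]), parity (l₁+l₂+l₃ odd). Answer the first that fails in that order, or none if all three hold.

m_sum

Σmᵢ = -1  ✗
l₃∈[|l₁−l₂|,l₁+l₂]=[1,7], have l₃=1
Σlᵢ = 8 ⇒ even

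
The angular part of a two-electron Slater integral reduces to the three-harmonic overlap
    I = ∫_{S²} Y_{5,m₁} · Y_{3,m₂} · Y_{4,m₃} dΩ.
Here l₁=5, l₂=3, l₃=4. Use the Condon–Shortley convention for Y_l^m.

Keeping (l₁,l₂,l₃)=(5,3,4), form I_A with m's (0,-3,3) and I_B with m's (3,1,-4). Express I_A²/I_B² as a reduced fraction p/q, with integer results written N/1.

75/224

l's match ⇒ only the (l;m) 3-j factors differ between A and B.
A: triangle coeff Δ(5,3,4) = 1/180180; Σ_t [0,0]: t=0:+1/5760 = 1/5760; (3j)²=5/572 [(5 3 4; 0 -3 3)], sign=-1
B: triangle coeff Δ(5,3,4) = 1/180180; Σ_t [2,2]: t=2:+1/5760 = 1/5760; (3j)²=56/2145 [(5 3 4; 3 1 -4)], sign=+1
I_A²/I_B² = (5/572)/(56/2145) = 75/224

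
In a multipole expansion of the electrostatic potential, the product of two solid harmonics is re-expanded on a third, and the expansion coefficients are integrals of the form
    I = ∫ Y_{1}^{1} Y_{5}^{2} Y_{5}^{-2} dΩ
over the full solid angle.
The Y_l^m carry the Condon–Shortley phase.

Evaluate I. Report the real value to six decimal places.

m-sum = 1 + 2 − 2 = 1 ≠ 0 ⇒ I = 0

0.000000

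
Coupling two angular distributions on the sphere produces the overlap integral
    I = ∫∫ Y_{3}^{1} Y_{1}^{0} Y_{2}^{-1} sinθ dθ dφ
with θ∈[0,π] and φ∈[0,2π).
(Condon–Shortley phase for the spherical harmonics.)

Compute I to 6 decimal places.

Rules hold: Σm=0, L=6 even, 2≤2≤4.
N = 7·3·5 = 105
Δ = 2!·4!·0!/7! = 1/105
Racah Σ t=1..1: t=1:−1/4 = -1/4
⇒ 3j(3 1 2; 0 0 0)² = 3/35, sgn -1
Racah Σ t=1..1: t=1:−1/6 = -1/6
⇒ 3j(3 1 2; 1 0 -1)² = 8/105, sgn +1
4πI² = N·(3j₀)²·(3jₘ)² = 24/35
I = -1·√(0.685714/4π) = -0.23359668

-0.233597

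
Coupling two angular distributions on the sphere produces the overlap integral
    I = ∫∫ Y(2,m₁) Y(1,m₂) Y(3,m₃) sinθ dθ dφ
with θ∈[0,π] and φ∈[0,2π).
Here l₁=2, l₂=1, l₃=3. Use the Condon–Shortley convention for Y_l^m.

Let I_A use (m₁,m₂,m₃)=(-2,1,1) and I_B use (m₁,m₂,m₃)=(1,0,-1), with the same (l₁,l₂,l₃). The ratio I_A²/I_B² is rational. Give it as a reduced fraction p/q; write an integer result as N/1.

Same 2,1,3: normalisation and zero-m 3j drop out of the ratio.
A: Δ: 0! 4! 2! / 7! → 1/105; sum: t=0:+1/48 = 1/48; 3j²(2 1 3; -2 1 1) = Δ·Π!·Σ² = 1/105  (sign +1)
B: Δ: 0! 4! 2! / 7! → 1/105; sum: t=0:+1/6 = 1/6; 3j²(2 1 3; 1 0 -1) = Δ·Π!·Σ² = 8/105  (sign +1)
I_A²/I_B² = (1/105)/(8/105) = 1/8

1/8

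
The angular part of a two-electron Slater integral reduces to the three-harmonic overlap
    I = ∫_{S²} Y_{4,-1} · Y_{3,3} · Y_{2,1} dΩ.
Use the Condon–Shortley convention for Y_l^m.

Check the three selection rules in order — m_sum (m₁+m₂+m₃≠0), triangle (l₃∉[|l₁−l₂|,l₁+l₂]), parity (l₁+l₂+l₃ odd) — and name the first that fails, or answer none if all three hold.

m_sum

Σmᵢ = 3  ✗
l₃∈[|l₁−l₂|,l₁+l₂]=[1,7], have l₃=2
Σlᵢ = 9 ⇒ odd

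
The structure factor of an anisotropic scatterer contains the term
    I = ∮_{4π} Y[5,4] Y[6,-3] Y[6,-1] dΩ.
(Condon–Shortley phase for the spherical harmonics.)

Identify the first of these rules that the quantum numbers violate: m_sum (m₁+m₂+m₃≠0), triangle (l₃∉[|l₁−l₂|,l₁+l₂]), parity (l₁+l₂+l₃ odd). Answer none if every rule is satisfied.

parity

azimuthal sum: 4 − 3 − 1 = 0  ✓
1 ≤ 6 ≤ 11 (triangle on l)  ✓
L = 5 + 6 + 6 = 17 (odd)  ✗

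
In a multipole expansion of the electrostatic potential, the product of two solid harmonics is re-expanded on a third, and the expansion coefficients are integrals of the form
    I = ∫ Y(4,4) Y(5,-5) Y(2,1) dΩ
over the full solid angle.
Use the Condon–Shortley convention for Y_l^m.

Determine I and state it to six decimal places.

Σlᵢ=11 odd — θ-integrand is odd under cosθ→−cosθ; I=0

0.000000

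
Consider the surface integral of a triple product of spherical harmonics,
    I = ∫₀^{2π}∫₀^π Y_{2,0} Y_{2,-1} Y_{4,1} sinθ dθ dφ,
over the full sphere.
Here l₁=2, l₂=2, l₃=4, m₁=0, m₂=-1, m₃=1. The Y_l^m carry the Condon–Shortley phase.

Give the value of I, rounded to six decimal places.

-0.220728

Checks pass: Σm=0; 8 even; l₃=4∈[0,4].
(2·2+1)(2·2+1)(2·4+1) = 225
Δ: 0! 4! 4! / 9! → 1/630
sum: t=0:+1/16 = 1/16
3j²(2 2 4; 0 0 0) = Δ·Π!·Σ² = 2/35  (sign +1)
sum: t=0:+1/24 = 1/24
3j²(2 2 4; 0 -1 1) = Δ·Π!·Σ² = 1/21  (sign -1)
combine: 4πI² = 225·2/35·1/21 = 30/49
take √, sign -1: I = -0.22072812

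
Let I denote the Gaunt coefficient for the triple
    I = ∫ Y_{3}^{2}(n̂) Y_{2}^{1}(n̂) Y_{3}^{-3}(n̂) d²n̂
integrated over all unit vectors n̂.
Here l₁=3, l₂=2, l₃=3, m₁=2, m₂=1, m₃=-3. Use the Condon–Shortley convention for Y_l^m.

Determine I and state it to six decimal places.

-0.210261

Checks pass: Σm=0; 8 even; l₃=3∈[1,5].
(2·3+1)(2·2+1)(2·3+1) = 245
Δ: 2! 4! 2! / 9! → 1/3780
sum: t=0:+1/24 t=1:−1/4 t=2:+1/24 = -1/6
3j²(3 2 3; 0 0 0) = Δ·Π!·Σ² = 4/105  (sign +1)
sum: t=1:−1/48 = -1/48
3j²(3 2 3; 2 1 -3) = Δ·Π!·Σ² = 5/84  (sign -1)
combine: 4πI² = 245·4/105·5/84 = 5/9
take √, sign -1: I = -0.21026104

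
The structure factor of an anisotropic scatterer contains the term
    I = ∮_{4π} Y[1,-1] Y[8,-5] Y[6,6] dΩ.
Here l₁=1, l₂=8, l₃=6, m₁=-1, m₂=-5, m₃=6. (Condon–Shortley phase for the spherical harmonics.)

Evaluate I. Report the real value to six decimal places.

|1−8|≤6≤1+8 violated ⇒ I = 0

0.000000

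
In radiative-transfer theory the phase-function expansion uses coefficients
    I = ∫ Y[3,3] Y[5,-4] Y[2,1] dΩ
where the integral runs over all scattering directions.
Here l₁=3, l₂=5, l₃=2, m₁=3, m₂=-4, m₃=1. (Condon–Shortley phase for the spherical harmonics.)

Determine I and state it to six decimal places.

0.219610

m-sum 0 ✓  L=10 even ✓  2≤2≤8 ✓
Π(2lᵢ+1) = 7×11×5 = 385
triangle coeff Δ(3,5,2) = 1/2310
Σ_t [3,3]: t=3:−1/144 = -1/144
(3j)²=10/231 [(3 5 2; 0 0 0)], sign=-1
Σ_t [0,0]: t=0:+1/4320 = 1/4320
(3j)²=2/55 [(3 5 2; 3 -4 1)], sign=-1
⇒ 4πI² = 20/33
I = (+1)√(20/33/(4π)) = 0.21961050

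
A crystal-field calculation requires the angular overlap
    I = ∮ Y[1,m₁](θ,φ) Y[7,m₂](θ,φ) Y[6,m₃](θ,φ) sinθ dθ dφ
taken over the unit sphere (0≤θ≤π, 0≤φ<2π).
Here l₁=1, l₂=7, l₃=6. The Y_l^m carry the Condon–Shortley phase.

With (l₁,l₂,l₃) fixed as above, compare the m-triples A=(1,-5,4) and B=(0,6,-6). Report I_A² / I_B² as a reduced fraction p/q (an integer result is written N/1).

66/13

l's match ⇒ only the (l;m) 3-j factors differ between A and B.
A: triangle coeff Δ(1,7,6) = 1/1365; Σ_t [0,0]: t=0:+1/14515200 = 1/14515200; (3j)²=22/455 [(1 7 6; 1 -5 4)], sign=+1
B: triangle coeff Δ(1,7,6) = 1/1365; Σ_t [1,1]: t=1:−1/479001600 = -1/479001600; (3j)²=1/105 [(1 7 6; 0 6 -6)], sign=-1
I_A²/I_B² = (22/455)/(1/105) = 66/13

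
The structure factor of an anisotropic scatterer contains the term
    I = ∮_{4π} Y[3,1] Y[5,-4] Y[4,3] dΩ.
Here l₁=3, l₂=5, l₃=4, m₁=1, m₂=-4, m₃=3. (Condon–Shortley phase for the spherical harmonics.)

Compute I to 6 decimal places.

0.042401

Checks pass: Σm=0; 12 even; l₃=4∈[2,8].
(2·3+1)(2·5+1)(2·4+1) = 693
Δ: 4! 2! 6! / 13! → 1/180180
sum: t=1:−1/576 t=2:+1/144 t=3:−1/576 = 1/288
3j²(3 5 4; 0 0 0) = Δ·Π!·Σ² = 20/1001  (sign +1)
sum: t=0:+1/5760 t=1:−1/4320 = -1/17280
3j²(3 5 4; 1 -4 3) = Δ·Π!·Σ² = 7/4290  (sign +1)
combine: 4πI² = 693·20/1001·7/4290 = 42/1859
take √, sign +1: I = 0.04240138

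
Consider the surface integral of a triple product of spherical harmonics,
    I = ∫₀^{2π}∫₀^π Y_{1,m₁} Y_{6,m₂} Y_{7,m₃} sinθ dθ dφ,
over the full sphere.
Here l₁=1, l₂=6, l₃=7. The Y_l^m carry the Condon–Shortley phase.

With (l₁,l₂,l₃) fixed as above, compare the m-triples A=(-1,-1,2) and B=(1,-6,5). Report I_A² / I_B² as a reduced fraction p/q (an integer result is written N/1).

36/1

l's match ⇒ only the (l;m) 3-j factors differ between A and B.
A: triangle coeff Δ(1,6,7) = 1/1365; Σ_t [0,0]: t=0:+1/1209600 = 1/1209600; (3j)²=12/455 [(1 6 7; -1 -1 2)], sign=-1
B: triangle coeff Δ(1,6,7) = 1/1365; Σ_t [0,0]: t=0:+1/958003200 = 1/958003200; (3j)²=1/1365 [(1 6 7; 1 -6 5)], sign=+1
I_A²/I_B² = (12/455)/(1/1365) = 36/1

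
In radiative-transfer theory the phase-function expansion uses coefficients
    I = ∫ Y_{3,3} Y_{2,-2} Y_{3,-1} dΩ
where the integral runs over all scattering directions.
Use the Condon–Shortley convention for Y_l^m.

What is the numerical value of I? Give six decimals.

0.132981

Rules hold: Σm=0, L=8 even, 1≤3≤5.
N = 7·5·7 = 245
Δ = 2!·4!·2!/9! = 1/3780
Racah Σ t=0..2: t=0:+1/24 t=1:−1/4 t=2:+1/24 = -1/6
⇒ 3j(3 2 3; 0 0 0)² = 4/105, sgn +1
Racah Σ t=0..0: t=0:+1/96 = 1/96
⇒ 3j(3 2 3; 3 -2 -1)² = 1/42, sgn +1
4πI² = N·(3j₀)²·(3jₘ)² = 2/9
I = +1·√(0.222222/4π) = 0.13298076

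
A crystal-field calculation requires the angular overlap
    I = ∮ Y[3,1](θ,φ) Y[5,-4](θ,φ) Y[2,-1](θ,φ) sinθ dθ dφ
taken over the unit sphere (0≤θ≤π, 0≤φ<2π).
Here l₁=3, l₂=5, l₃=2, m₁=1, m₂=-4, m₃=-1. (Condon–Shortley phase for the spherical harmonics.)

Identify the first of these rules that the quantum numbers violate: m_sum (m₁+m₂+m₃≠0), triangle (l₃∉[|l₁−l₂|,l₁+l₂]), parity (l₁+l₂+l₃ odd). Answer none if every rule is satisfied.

m_sum

m₁+m₂+m₃ = 1 − 4 − 1 = -4  ✗
triangle: |3−5|=2 ≤ l₃=2 ≤ 3+5=8
parity: l₁+l₂+l₃ = 10 is even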